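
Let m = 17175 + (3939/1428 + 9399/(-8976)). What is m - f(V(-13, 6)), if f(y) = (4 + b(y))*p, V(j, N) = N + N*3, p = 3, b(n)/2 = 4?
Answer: 358995057/20944 ≈ 17141.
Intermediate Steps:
b(n) = 8 (b(n) = 2*4 = 8)
V(j, N) = 4*N (V(j, N) = N + 3*N = 4*N)
m = 359749041/20944 (m = 17175 + (3939*(1/1428) + 9399*(-1/8976)) = 17175 + (1313/476 - 3133/2992) = 17175 + 35841/20944 = 359749041/20944 ≈ 17177.)
f(y) = 36 (f(y) = (4 + 8)*3 = 12*3 = 36)
m - f(V(-13, 6)) = 359749041/20944 - 1*36 = 359749041/20944 - 36 = 358995057/20944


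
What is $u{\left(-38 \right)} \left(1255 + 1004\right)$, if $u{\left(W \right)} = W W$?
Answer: $3261996$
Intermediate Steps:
$u{\left(W \right)} = W^{2}$
$u{\left(-38 \right)} \left(1255 + 1004\right) = \left(-38\right)^{2} \left(1255 + 1004\right) = 1444 \cdot 2259 = 3261996$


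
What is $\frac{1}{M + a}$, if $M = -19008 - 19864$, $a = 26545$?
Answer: $- \frac{1}{12327} \approx -8.1123 \cdot 10^{-5}$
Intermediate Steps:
$M = -38872$ ($M = -19008 - 19864 = -38872$)
$\frac{1}{M + a} = \frac{1}{-38872 + 26545} = \frac{1}{-12327} = - \frac{1}{12327}$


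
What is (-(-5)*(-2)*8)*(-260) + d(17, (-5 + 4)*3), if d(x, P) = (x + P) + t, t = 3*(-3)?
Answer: 20805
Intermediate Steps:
t = -9
d(x, P) = -9 + P + x (d(x, P) = (x + P) - 9 = (P + x) - 9 = -9 + P + x)
(-(-5)*(-2)*8)*(-260) + d(17, (-5 + 4)*3) = (-(-5)*(-2)*8)*(-260) + (-9 + (-5 + 4)*3 + 17) = (-1*10*8)*(-260) + (-9 - 1*3 + 17) = -10*8*(-260) + (-9 - 3 + 17) = -80*(-260) + 5 = 20800 + 5 = 20805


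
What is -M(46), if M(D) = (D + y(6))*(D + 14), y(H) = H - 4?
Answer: -2880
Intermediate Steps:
y(H) = -4 + H
M(D) = (2 + D)*(14 + D) (M(D) = (D + (-4 + 6))*(D + 14) = (D + 2)*(14 + D) = (2 + D)*(14 + D))
-M(46) = -(28 + 46**2 + 16*46) = -(28 + 2116 + 736) = -1*2880 = -2880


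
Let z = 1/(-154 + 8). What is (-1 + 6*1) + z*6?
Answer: 362/73 ≈ 4.9589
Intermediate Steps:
z = -1/146 (z = 1/(-146) = -1/146 ≈ -0.0068493)
(-1 + 6*1) + z*6 = (-1 + 6*1) - 1/146*6 = (-1 + 6) - 3/73 = 5 - 3/73 = 362/73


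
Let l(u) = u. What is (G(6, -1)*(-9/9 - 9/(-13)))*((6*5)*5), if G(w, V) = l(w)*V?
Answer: 3600/13 ≈ 276.92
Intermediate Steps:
G(w, V) = V*w (G(w, V) = w*V = V*w)
(G(6, -1)*(-9/9 - 9/(-13)))*((6*5)*5) = ((-1*6)*(-9/9 - 9/(-13)))*((6*5)*5) = (-6*(-9*1/9 - 9*(-1/13)))*(30*5) = -6*(-1 + 9/13)*150 = -6*(-4/13)*150 = (24/13)*150 = 3600/13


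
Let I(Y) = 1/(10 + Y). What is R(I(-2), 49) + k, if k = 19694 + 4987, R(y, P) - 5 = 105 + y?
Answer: 198329/8 ≈ 24791.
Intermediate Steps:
R(y, P) = 110 + y (R(y, P) = 5 + (105 + y) = 110 + y)
k = 24681
R(I(-2), 49) + k = (110 + 1/(10 - 2)) + 24681 = (110 + 1/8) + 24681 = 881/8 + 24681 = 198329/8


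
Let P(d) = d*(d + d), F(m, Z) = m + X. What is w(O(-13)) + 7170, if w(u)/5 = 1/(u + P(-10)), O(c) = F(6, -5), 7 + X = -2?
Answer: 1412495/197 ≈ 7170.0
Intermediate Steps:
X = -9 (X = -7 - 2 = -9)
F(m, Z) = -9 + m (F(m, Z) = m - 9 = -9 + m)
P(d) = 2*d**2 (P(d) = d*(2*d) = 2*d**2)
O(c) = -3 (O(c) = -9 + 6 = -3)
w(u) = 5/(200 + u) (w(u) = 5/(u + 2*(-10)**2) = 5/(u + 2*100) = 5/(u + 200) = 5/(200 + u))
w(O(-13)) + 7170 = 5/(200 - 3) + 7170 = 5/197 + 7170 = 1412495/197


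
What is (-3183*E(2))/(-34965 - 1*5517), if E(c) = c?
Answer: 1061/6747 ≈ 0.15726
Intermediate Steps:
(-3183*E(2))/(-34965 - 1*5517) = (-3183*2)/(-34965 - 1*5517) = -6366/(-34965 - 5517) = -6366/(-40482) = -6366*(-1/40482) = 1061/6747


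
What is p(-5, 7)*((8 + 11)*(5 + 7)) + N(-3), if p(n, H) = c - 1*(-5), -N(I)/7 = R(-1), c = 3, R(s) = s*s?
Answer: 1817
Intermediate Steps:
R(s) = s²
N(I) = -7 (N(I) = -7*(-1)² = -7*1 = -7)
p(n, H) = 8 (p(n, H) = 3 - 1*(-5) = 3 + 5 = 8)
p(-5, 7)*((8 + 11)*(5 + 7)) + N(-3) = 8*((8 + 11)*(5 + 7)) - 7 = 8*(19*12) - 7 = 8*228 - 7 = 1824 - 7 = 1817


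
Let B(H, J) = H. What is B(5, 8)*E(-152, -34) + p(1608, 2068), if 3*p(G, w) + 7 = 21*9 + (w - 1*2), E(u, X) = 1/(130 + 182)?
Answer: 233797/312 ≈ 749.35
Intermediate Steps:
E(u, X) = 1/312
p(G, w) = 60 + w/3 (p(G, w) = -7/3 + (21*9 + (w - 1*2))/3 = -7/3 + (189 + (w - 2))/3 = -7/3 + (189 + (-2 + w))/3 = -7/3 + (187 + w)/3 = -7/3 + (187/3 + w/3) = 60 + w/3)
B(5, 8)*E(-152, -34) + p(1608, 2068) = 5*(1/312) + (60 + (⅓)*2068) = 5/312 + (60 + 2068/3) = 5/312 + 2248/3 = 233797/312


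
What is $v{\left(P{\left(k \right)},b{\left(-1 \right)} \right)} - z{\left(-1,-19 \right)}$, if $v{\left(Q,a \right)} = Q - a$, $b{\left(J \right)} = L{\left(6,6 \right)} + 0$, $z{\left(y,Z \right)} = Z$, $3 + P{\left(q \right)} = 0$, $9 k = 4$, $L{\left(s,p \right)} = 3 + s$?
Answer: $7$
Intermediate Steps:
$k = \frac{4}{9}$ ($k = \frac{1}{9} \cdot 4 = \frac{4}{9} \approx 0.44444$)
$P{\left(q \right)} = -3$ ($P{\left(q \right)} = -3 + 0 = -3$)
$b{\left(J \right)} = 9$ ($b{\left(J \right)} = \left(3 + 6\right) + 0 = 9 + 0 = 9$)
$v{\left(P{\left(k \right)},b{\left(-1 \right)} \right)} - z{\left(-1,-19 \right)} = \left(-3 - 9\right) - -19 = \left(-3 - 9\right) + 19 = -12 + 19 = 7$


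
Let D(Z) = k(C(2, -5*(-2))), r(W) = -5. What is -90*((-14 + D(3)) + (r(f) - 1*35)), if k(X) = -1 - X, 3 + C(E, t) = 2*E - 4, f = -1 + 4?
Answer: 4680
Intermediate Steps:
f = 3
C(E, t) = -7 + 2*E (C(E, t) = -3 + (2*E - 4) = -3 + (-4 + 2*E) = -7 + 2*E)
D(Z) = 2 (D(Z) = -1 - (-7 + 2*2) = -1 - (-7 + 4) = -1 - 1*(-3) = -1 + 3 = 2)
-90*((-14 + D(3)) + (r(f) - 1*35)) = -90*((-14 + 2) + (-5 - 1*35)) = -90*(-12 + (-5 - 35)) = -90*(-12 - 40) = -90*(-52) = 4680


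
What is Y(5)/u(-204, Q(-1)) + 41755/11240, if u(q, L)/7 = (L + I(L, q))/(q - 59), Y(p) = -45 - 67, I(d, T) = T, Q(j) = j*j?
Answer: -7764331/456344 ≈ -17.014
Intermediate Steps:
Q(j) = j**2
Y(p) = -112
u(q, L) = 7*(L + q)/(-59 + q) (u(q, L) = 7*((L + q)/(q - 59)) = 7*((L + q)/(-59 + q)) = 7*(L + q)/(-59 + q))
Y(5)/u(-204, Q(-1)) + 41755/11240 = -112*(-59 - 204)/(7*((-1)**2 - 204)) + 41755/11240 = -112*(-263/(7*(1 - 204))) + 41755*(1/11240) = -112/(7*(-1/263)*(-203)) + 8351/2248 = -112/1421/263 + 8351/2248 = -112*263/1421 + 8351/2248 = -4208/203 + 8351/2248 = -7764331/456344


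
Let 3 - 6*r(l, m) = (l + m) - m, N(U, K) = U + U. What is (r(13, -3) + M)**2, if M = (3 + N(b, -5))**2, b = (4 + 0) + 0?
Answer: 128164/9 ≈ 14240.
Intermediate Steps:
b = 4 (b = 4 + 0 = 4)
N(U, K) = 2*U
r(l, m) = 1/2 - l/6 (r(l, m) = 1/2 - ((l + m) - m)/6 = 1/2 - l/6)
M = 121 (M = (3 + 2*4)**2 = (3 + 8)**2 = 11**2 = 121)
(r(13, -3) + M)**2 = ((1/2 - 1/6*13) + 121)**2 = ((1/2 - 13/6) + 121)**2 = (-5/3 + 121)**2 = (358/3)**2 = 128164/9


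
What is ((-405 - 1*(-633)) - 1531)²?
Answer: 1697809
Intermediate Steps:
((-405 - 1*(-633)) - 1531)² = ((-405 + 633) - 1531)² = (228 - 1531)² = (-1303)² = 1697809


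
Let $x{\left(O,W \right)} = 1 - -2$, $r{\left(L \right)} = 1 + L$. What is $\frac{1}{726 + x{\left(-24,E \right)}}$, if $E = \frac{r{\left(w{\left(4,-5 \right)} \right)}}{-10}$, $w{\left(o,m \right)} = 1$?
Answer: $\frac{1}{729} \approx 0.0013717$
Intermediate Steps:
$E = - \frac{1}{5}$ ($E = \frac{1 + 1}{-10} = 2 \left(- \frac{1}{10}\right) = - \frac{1}{5} \approx -0.2$)
$x{\left(O,W \right)} = 3$ ($x{\left(O,W \right)} = 1 + 2 = 3$)
$\frac{1}{726 + x{\left(-24,E \right)}} = \frac{1}{726 + 3} = \frac{1}{729}$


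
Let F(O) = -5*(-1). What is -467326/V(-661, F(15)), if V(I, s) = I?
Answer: 467326/661 ≈ 707.00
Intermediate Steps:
F(O) = 5
-467326/V(-661, F(15)) = -467326/(-661) = -467326*(-1/661) = 467326/661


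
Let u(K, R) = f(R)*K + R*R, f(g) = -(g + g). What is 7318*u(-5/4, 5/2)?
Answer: 91475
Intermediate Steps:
f(g) = -2*g
u(K, R) = R² - 2*K*R (u(K, R) = (-2*R)*K + R*R = -2*K*R + R² = R² - 2*K*R)
7318*u(-5/4, 5/2) = 7318*((5/2)*(5/2 - (-10)/4)) = 7318*(((½)*5)*((½)*5 - (-10)/4)) = 7318*(5*(5/2 - 2*(-5/4))/2) = 7318*(5*(5/2 + 5/2)/2) = 7318*((5/2)*5) = 7318*(25/2) = 91475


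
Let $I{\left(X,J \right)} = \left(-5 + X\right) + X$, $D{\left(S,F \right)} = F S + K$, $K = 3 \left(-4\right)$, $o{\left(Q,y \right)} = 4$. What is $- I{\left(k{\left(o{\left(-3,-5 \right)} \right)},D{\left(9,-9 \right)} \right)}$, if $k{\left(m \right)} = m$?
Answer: $-3$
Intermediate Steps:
$K = -12$
$D{\left(S,F \right)} = -12 + F S$ ($D{\left(S,F \right)} = F S - 12 = -12 + F S$)
$I{\left(X,J \right)} = -5 + 2 X$
$- I{\left(k{\left(o{\left(-3,-5 \right)} \right)},D{\left(9,-9 \right)} \right)} = - (-5 + 2 \cdot 4) = - (-5 + 8) = \left(-1\right) 3 = -3$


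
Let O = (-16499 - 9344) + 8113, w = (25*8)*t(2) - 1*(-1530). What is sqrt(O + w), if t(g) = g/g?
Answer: 40*I*sqrt(10) ≈ 126.49*I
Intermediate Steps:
t(g) = 1
w = 1730 (w = (25*8)*1 - 1*(-1530) = 200*1 + 1530 = 200 + 1530 = 1730)
O = -17730 (O = -25843 + 8113 = -17730)
sqrt(O + w) = sqrt(-17730 + 1730) = sqrt(-16000) = 40*I*sqrt(10)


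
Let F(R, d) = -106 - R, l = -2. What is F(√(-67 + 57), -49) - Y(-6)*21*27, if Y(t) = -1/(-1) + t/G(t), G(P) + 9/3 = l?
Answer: -6767/5 - I*√10 ≈ -1353.4 - 3.1623*I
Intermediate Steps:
G(P) = -5 (G(P) = -3 - 2 = -5)
Y(t) = 1 - t/5 (Y(t) = -1/(-1) + t/(-5) = -1*(-1) + t*(-⅕) = 1 - t/5)
F(√(-67 + 57), -49) - Y(-6)*21*27 = (-106 - √(-67 + 57)) - (1 - ⅕*(-6))*21*27 = (-106 - √(-10)) - (1 + 6/5)*21*27 = (-106 - I*√10) - (11/5)*21*27 = (-106 - I*√10) - 231*27/5 = (-106 - I*√10) - 1*6237/5 = (-106 - I*√10) - 6237/5 = -6767/5 - I*√10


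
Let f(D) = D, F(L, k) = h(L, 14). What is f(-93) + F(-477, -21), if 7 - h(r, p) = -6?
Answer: -80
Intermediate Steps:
h(r, p) = 13 (h(r, p) = 7 - 1*(-6) = 7 + 6 = 13)
F(L, k) = 13
f(-93) + F(-477, -21) = -93 + 13 = -80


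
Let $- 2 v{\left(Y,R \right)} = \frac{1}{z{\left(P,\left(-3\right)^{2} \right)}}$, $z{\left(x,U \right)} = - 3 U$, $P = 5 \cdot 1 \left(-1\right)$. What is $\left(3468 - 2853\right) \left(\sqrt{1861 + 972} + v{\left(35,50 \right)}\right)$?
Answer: $\frac{205}{18} + 615 \sqrt{2833} \approx 32745.0$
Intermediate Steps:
$P = -5$ ($P = 5 \left(-1\right) = -5$)
$v{\left(Y,R \right)} = \frac{1}{54}$ ($v{\left(Y,R \right)} = - \frac{1}{2 \left(- 3 \left(-3\right)^{2}\right)} = - \frac{1}{2 \left(\left(-3\right) 9\right)} = - \frac{1}{2 \left(-27\right)} = \left(- \frac{1}{2}\right) \left(- \frac{1}{27}\right) = \frac{1}{54}$)
$\left(3468 - 2853\right) \left(\sqrt{1861 + 972} + v{\left(35,50 \right)}\right) = \left(3468 - 2853\right) \left(\sqrt{1861 + 972} + \frac{1}{54}\right) = 615 \left(\sqrt{2833} + \frac{1}{54}\right) = 615 \left(\frac{1}{54} + \sqrt{2833}\right) = \frac{205}{18} + 615 \sqrt{2833}$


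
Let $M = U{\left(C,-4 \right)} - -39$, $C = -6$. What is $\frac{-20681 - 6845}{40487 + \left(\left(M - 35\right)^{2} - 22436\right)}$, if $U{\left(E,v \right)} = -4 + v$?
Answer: $- \frac{27526}{18067} \approx -1.5236$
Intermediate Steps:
$M = 31$ ($M = \left(-4 - 4\right) - -39 = -8 + 39 = 31$)
$\frac{-20681 - 6845}{40487 + \left(\left(M - 35\right)^{2} - 22436\right)} = \frac{-20681 - 6845}{40487 - \left(22436 - \left(31 - 35\right)^{2}\right)} = - \frac{27526}{40487 - \left(22436 - \left(-4\right)^{2}\right)} = - \frac{27526}{40487 + \left(16 - 22436\right)} = - \frac{27526}{40487 - 22420} = - \frac{27526}{18067}$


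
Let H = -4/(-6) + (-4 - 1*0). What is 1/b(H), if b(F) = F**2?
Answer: 9/100 ≈ 0.090000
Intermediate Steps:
H = -10/3 (H = -4*(-1)/6 + (-4 + 0) = -4*(-1/6) - 4 = 2/3 - 4 = -10/3 ≈ -3.3333)
1/b(H) = 1/((-10/3)**2) = 1/(100/9) = 9/100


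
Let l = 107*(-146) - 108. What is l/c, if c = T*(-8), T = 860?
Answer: 1573/688 ≈ 2.2863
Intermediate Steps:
c = -6880 (c = 860*(-8) = -6880)
l = -15730 (l = -15622 - 108 = -15730)
l/c = -15730/(-6880) = -15730*(-1/6880) = 1573/688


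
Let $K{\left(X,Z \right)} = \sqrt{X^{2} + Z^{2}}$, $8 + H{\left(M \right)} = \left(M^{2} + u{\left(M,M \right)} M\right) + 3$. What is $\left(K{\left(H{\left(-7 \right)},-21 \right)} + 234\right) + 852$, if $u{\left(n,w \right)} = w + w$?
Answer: $1086 + \sqrt{20605} \approx 1229.5$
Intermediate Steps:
$u{\left(n,w \right)} = 2 w$
$H{\left(M \right)} = -5 + 3 M^{2}$ ($H{\left(M \right)} = -8 + \left(\left(M^{2} + 2 M M\right) + 3\right) = -8 + \left(\left(M^{2} + 2 M^{2}\right) + 3\right) = -8 + \left(3 M^{2} + 3\right) = -8 + \left(3 + 3 M^{2}\right) = -5 + 3 M^{2}$)
$\left(K{\left(H{\left(-7 \right)},-21 \right)} + 234\right) + 852 = \left(\sqrt{\left(-5 + 3 \left(-7\right)^{2}\right)^{2} + \left(-21\right)^{2}} + 234\right) + 852 = \left(\sqrt{\left(-5 + 3 \cdot 49\right)^{2} + 441} + 234\right) + 852 = \left(\sqrt{\left(-5 + 147\right)^{2} + 441} + 234\right) + 852 = \left(\sqrt{142^{2} + 441} + 234\right) + 852 = \left(\sqrt{20164 + 441} + 234\right) + 852 = \left(\sqrt{20605} + 234\right) + 852 = \left(234 + \sqrt{20605}\right) + 852 = 1086 + \sqrt{20605}$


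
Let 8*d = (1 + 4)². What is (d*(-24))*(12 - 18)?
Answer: 450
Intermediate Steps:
d = 25/8 (d = (1 + 4)²/8 = (⅛)*5² = (⅛)*25 = 25/8 ≈ 3.1250)
(d*(-24))*(12 - 18) = ((25/8)*(-24))*(12 - 18) = -75*(-6) = 450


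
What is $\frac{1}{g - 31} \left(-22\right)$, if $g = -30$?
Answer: $\frac{22}{61} \approx 0.36066$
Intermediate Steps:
$\frac{1}{g - 31} \left(-22\right) = \frac{1}{-30 - 31} \left(-22\right) = \frac{1}{-61} \left(-22\right) = \left(- \frac{1}{61}\right) \left(-22\right) = \frac{22}{61}$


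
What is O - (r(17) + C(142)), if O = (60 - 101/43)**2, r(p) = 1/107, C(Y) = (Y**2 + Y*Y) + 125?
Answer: -7345782541/197843 ≈ -37129.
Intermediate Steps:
C(Y) = 125 + 2*Y**2 (C(Y) = (Y**2 + Y**2) + 125 = 2*Y**2 + 125 = 125 + 2*Y**2)
r(p) = 1/107
O = 6145441/1849 (O = (60 - 101*1/43)**2 = (60 - 101/43)**2 = (2479/43)**2 = 6145441/1849 ≈ 3323.7)
O - (r(17) + C(142)) = 6145441/1849 - (1/107 + (125 + 2*142**2)) = 6145441/1849 - (1/107 + (125 + 2*20164)) = 6145441/1849 - (1/107 + (125 + 40328)) = 6145441/1849 - (1/107 + 40453) = 6145441/1849 - 1*4328472/107 = 6145441/1849 - 4328472/107 = -7345782541/197843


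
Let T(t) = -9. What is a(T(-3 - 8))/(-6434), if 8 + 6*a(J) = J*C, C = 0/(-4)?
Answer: 2/9651 ≈ 0.00020723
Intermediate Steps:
C = 0 (C = 0*(-1/4) = 0)
a(J) = -4/3 (a(J) = -4/3 + (J*0)/6 = -4/3 + (1/6)*0 = -4/3 + 0 = -4/3)
a(T(-3 - 8))/(-6434) = -4/3/(-6434) = -4/3*(-1/6434) = 2/9651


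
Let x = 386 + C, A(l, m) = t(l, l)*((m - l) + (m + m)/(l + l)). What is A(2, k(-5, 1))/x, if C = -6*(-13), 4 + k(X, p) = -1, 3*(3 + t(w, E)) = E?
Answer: 133/2784 ≈ 0.047773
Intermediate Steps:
t(w, E) = -3 + E/3
k(X, p) = -5 (k(X, p) = -4 - 1 = -5)
C = 78
A(l, m) = (-3 + l/3)*(m - l + m/l) (A(l, m) = (-3 + l/3)*((m - l) + (m + m)/(l + l)) = (-3 + l/3)*((m - l) + (2*m)/((2*l))) = (-3 + l/3)*((m - l) + (2*m)*(1/(2*l))) = (-3 + l/3)*((m - l) + m/l) = (-3 + l/3)*(m - l + m/l))
x = 464 (x = 386 + 78 = 464)
A(2, k(-5, 1))/x = -⅓*(-9 + 2)*(-1*(-5) + 2*(2 - 1*(-5)))/2/464 = -⅓*½*(-7)*(5 + 2*(2 + 5))*(1/464) = -⅓*½*(-7)*(5 + 2*7)*(1/464) = -⅓*½*(-7)*(5 + 14)*(1/464) = -⅓*½*(-7)*19*(1/464) = (133/6)*(1/464) = 133/2784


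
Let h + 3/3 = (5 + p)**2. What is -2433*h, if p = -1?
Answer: -36495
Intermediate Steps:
h = 15 (h = -1 + (5 - 1)**2 = -1 + 4**2 = -1 + 16 = 15)
-2433*h = -2433*15 = -36495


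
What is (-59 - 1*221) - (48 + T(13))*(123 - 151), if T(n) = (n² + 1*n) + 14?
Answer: 6552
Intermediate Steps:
T(n) = 14 + n + n² (T(n) = (n² + n) + 14 = (n + n²) + 14 = 14 + n + n²)
(-59 - 1*221) - (48 + T(13))*(123 - 151) = (-59 - 1*221) - (48 + (14 + 13 + 13²))*(123 - 151) = (-59 - 221) - (48 + (14 + 13 + 169))*(-28) = -280 - (48 + 196)*(-28) = -280 - 244*(-28) = -280 - 1*(-6832) = -280 + 6832 = 6552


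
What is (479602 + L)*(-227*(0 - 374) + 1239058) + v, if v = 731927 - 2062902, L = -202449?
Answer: 366937046293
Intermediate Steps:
v = -1330975
(479602 + L)*(-227*(0 - 374) + 1239058) + v = (479602 - 202449)*(-227*(0 - 374) + 1239058) - 1330975 = 277153*(-227*(-374) + 1239058) - 1330975 = 277153*(84898 + 1239058) - 1330975 = 277153*1323956 - 1330975 = 366938377268 - 1330975 = 366937046293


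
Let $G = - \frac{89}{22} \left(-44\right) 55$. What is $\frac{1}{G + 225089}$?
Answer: $\frac{1}{234879} \approx 4.2575 \cdot 10^{-6}$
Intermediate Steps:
$G = 9790$ ($G = \left(-89\right) \frac{1}{22} \left(-44\right) 55 = \left(- \frac{89}{22}\right) \left(-44\right) 55 = 178 \cdot 55 = 9790$)
$\frac{1}{G + 225089} = \frac{1}{9790 + 225089} = \frac{1}{234879}$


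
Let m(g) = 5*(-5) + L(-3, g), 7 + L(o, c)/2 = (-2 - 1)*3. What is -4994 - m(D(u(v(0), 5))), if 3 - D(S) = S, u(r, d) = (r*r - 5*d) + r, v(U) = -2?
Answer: -4937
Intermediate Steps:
L(o, c) = -32 (L(o, c) = -14 + 2*((-2 - 1)*3) = -14 + 2*(-3*3) = -14 + 2*(-9) = -14 - 18 = -32)
u(r, d) = r + r² - 5*d (u(r, d) = (r² - 5*d) + r = r + r² - 5*d)
D(S) = 3 - S
m(g) = -57 (m(g) = 5*(-5) - 32 = -25 - 32 = -57)
-4994 - m(D(u(v(0), 5))) = -4994 - 1*(-57) = -4994 + 57 = -4937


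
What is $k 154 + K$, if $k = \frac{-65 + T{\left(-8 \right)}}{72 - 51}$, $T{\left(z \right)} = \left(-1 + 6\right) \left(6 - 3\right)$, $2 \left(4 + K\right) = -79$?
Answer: $- \frac{2461}{6} \approx -410.17$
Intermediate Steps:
$K = - \frac{87}{2}$ ($K = -4 + \frac{1}{2} \left(-79\right) = -4 - \frac{79}{2} = - \frac{87}{2} \approx -43.5$)
$T{\left(z \right)} = 15$ ($T{\left(z \right)} = 5 \cdot 3 = 15$)
$k = - \frac{50}{21}$ ($k = \frac{-65 + 15}{72 - 51} = - \frac{50}{21} \approx -2.381$)
$k 154 + K = \left(- \frac{50}{21}\right) 154 - \frac{87}{2} = - \frac{1100}{3} - \frac{87}{2} = - \frac{2461}{6}$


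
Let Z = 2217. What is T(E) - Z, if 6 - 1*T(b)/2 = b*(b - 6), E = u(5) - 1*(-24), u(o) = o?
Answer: -3539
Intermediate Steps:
E = 29 (E = 5 - 1*(-24) = 5 + 24 = 29)
T(b) = 12 - 2*b*(-6 + b) (T(b) = 12 - 2*b*(b - 6) = 12 - 2*b*(-6 + b))
T(E) - Z = (12 - 2*29² + 12*29) - 1*2217 = (12 - 2*841 + 348) - 2217 = (12 - 1682 + 348) - 2217 = -1322 - 2217 = -3539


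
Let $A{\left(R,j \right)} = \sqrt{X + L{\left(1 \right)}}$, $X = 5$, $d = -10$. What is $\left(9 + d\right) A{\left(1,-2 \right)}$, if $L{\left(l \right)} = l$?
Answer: $- \sqrt{6} \approx -2.4495$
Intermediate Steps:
$A{\left(R,j \right)} = \sqrt{6}$ ($A{\left(R,j \right)} = \sqrt{5 + 1} = \sqrt{6}$)
$\left(9 + d\right) A{\left(1,-2 \right)} = \left(9 - 10\right) \sqrt{6} = - \sqrt{6}$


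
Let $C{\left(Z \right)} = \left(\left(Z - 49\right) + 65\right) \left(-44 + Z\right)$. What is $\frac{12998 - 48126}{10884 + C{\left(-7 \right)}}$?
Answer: $- \frac{35128}{10425} \approx -3.3696$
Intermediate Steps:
$C{\left(Z \right)} = \left(-44 + Z\right) \left(16 + Z\right)$ ($C{\left(Z \right)} = \left(\left(Z - 49\right) + 65\right) \left(-44 + Z\right) = \left(\left(-49 + Z\right) + 65\right) \left(-44 + Z\right) = \left(16 + Z\right) \left(-44 + Z\right) = \left(-44 + Z\right) \left(16 + Z\right)$)
$\frac{12998 - 48126}{10884 + C{\left(-7 \right)}} = \frac{12998 - 48126}{10884 - \left(508 - 49\right)} = - \frac{35128}{10884 + \left(-704 + 49 + 196\right)} = - \frac{35128}{10884 - 459} = - \frac{35128}{10425}$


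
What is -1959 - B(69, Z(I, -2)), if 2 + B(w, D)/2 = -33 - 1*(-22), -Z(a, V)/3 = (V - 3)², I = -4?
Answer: -1933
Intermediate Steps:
Z(a, V) = -3*(-3 + V)² (Z(a, V) = -3*(V - 3)² = -3*(-3 + V)²)
B(w, D) = -26 (B(w, D) = -4 + 2*(-33 - 1*(-22)) = -4 + 2*(-33 + 22) = -4 + 2*(-11) = -4 - 22 = -26)
-1959 - B(69, Z(I, -2)) = -1959 - 1*(-26) = -1959 + 26 = -1933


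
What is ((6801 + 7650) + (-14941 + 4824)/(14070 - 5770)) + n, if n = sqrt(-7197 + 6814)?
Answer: 119933183/8300 + I*sqrt(383) ≈ 14450.0 + 19.57*I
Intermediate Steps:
n = I*sqrt(383) (n = sqrt(-383) = I*sqrt(383) ≈ 19.57*I)
((6801 + 7650) + (-14941 + 4824)/(14070 - 5770)) + n = ((6801 + 7650) + (-14941 + 4824)/(14070 - 5770)) + I*sqrt(383) = (14451 - 10117/8300) + I*sqrt(383) = 119933183/8300 + I*sqrt(383)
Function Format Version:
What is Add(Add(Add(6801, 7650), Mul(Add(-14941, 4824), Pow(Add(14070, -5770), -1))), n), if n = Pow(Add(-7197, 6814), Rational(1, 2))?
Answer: Add(Rational(119933183, 8300), Mul(I, Pow(383, Rational(1, 2)))) ≈ Add(14450., Mul(19.570, I))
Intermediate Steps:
n = Mul(I, Pow(383, Rational(1, 2))) (n = Pow(-383, Rational(1, 2)) = Mul(I, Pow(383, Rational(1, 2))) ≈ Mul(19.570, I))
Add(Add(Add(6801, 7650), Mul(Add(-14941, 4824), Pow(Add(14070, -5770), -1))), n) = Add(Add(Add(6801, 7650), Mul(Add(-14941, 4824), Pow(Add(14070, -5770), -1))), Mul(I, Pow(383, Rational(1, 2)))) = Add(Add(14451, Mul(-10117, Pow(8300, -1))), Mul(I, Pow(383, Rational(1, 2)))) = Add(Add(14451, Mul(-10117, Rational(1, 8300))), Mul(I, Pow(383, Rational(1, 2)))) = Add(Add(14451, Rational(-10117, 8300)), Mul(I, Pow(383, Rational(1, 2)))) = Add(Rational(119933183, 8300), Mul(I, Pow(383, Rational(1, 2))))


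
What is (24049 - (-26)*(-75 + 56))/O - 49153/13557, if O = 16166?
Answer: -475272263/219162462 ≈ -2.1686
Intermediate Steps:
(24049 - (-26)*(-75 + 56))/O - 49153/13557 = (24049 - (-26)*(-75 + 56))/16166 - 49153/13557 = (24049 - (-26)*(-19))*(1/16166) - 49153*1/13557 = (24049 - 1*494)*(1/16166) - 49153/13557 = (24049 - 494)*(1/16166) - 49153/13557 = 23555*(1/16166) - 49153/13557 = 23555/16166 - 49153/13557 = -475272263/219162462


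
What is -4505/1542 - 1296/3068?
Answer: -3954943/1182714 ≈ -3.3440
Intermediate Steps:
-4505/1542 - 1296/3068 = -4505*1/1542 - 1296*1/3068 = -4505/1542 - 324/767 = -3954943/1182714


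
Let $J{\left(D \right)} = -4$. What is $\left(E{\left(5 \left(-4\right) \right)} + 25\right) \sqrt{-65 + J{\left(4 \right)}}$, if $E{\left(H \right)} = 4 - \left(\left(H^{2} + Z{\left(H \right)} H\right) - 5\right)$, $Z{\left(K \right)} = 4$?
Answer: $- 286 i \sqrt{69} \approx - 2375.7 i$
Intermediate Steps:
$E{\left(H \right)} = 9 - H^{2} - 4 H$ ($E{\left(H \right)} = 4 - \left(\left(H^{2} + 4 H\right) - 5\right) = 4 - \left(-5 + H^{2} + 4 H\right) = 9 - H^{2} - 4 H$)
$\left(E{\left(5 \left(-4\right) \right)} + 25\right) \sqrt{-65 + J{\left(4 \right)}} = \left(\left(9 - \left(5 \left(-4\right)\right)^{2} - 4 \cdot 5 \left(-4\right)\right) + 25\right) \sqrt{-65 - 4} = \left(\left(9 - \left(-20\right)^{2} - -80\right) + 25\right) \sqrt{-69} = \left(\left(9 - 400 + 80\right) + 25\right) i \sqrt{69} = \left(-311 + 25\right) i \sqrt{69} = - 286 i \sqrt{69}$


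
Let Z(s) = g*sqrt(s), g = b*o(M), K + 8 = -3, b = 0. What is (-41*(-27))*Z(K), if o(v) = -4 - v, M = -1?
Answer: 0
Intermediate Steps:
K = -11 (K = -8 - 3 = -11)
g = 0 (g = 0*(-4 - 1*(-1)) = 0*(-4 + 1) = 0*(-3) = 0)
Z(s) = 0 (Z(s) = 0*sqrt(s) = 0)
(-41*(-27))*Z(K) = -41*(-27)*0 = 1107*0 = 0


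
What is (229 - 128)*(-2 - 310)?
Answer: -31512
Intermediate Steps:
(229 - 128)*(-2 - 310) = 101*(-312) = -31512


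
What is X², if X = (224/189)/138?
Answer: 256/3470769 ≈ 7.3759e-5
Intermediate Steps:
X = 16/1863 (X = (224*(1/189))*(1/138) = (32/27)*(1/138) = 16/1863 ≈ 0.0085883)
X² = (16/1863)² = 256/3470769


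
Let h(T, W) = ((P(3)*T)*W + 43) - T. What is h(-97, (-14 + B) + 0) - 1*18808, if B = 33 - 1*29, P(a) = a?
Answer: -15758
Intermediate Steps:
B = 4 (B = 33 - 29 = 4)
h(T, W) = 43 - T + 3*T*W (h(T, W) = ((3*T)*W + 43) - T = (3*T*W + 43) - T = (43 + 3*T*W) - T = 43 - T + 3*T*W)
h(-97, (-14 + B) + 0) - 1*18808 = (43 - 1*(-97) + 3*(-97)*((-14 + 4) + 0)) - 1*18808 = (43 + 97 + 3*(-97)*(-10 + 0)) - 18808 = (43 + 97 + 3*(-97)*(-10)) - 18808 = (43 + 97 + 2910) - 18808 = 3050 - 18808 = -15758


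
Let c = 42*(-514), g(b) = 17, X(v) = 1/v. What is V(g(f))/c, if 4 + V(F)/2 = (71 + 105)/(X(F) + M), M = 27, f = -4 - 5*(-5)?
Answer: -48/206885 ≈ -0.00023201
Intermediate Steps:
f = 21 (f = -4 + 25 = 21)
X(v) = 1/v
V(F) = -8 + 352/(27 + 1/F) (V(F) = -8 + 2*((71 + 105)/(1/F + 27)) = -8 + 2*(176/(27 + 1/F)) = -8 + 352/(27 + 1/F))
c = -21588
V(g(f))/c = (8*(-1 + 17*17)/(1 + 27*17))/(-21588) = (8*(-1 + 289)/(1 + 459))*(-1/21588) = (8*288/460)*(-1/21588) = (8*(1/460)*288)*(-1/21588) = (576/115)*(-1/21588) = -48/206885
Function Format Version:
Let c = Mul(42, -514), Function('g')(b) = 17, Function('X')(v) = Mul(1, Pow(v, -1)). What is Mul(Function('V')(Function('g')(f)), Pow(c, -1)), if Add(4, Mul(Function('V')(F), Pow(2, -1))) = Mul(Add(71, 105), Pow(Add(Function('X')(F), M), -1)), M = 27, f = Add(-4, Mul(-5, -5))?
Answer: Rational(-48, 206885) ≈ -0.00023201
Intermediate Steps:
f = 21 (f = Add(-4, 25) = 21)
Function('X')(v) = Pow(v, -1)
Function('V')(F) = Add(-8, Mul(352, Pow(Add(27, Pow(F, -1)), -1))) (Function('V')(F) = Add(-8, Mul(2, Mul(Add(71, 105), Pow(Add(Pow(F, -1), 27), -1)))) = Add(-8, Mul(2, Mul(176, Pow(Add(27, Pow(F, -1)), -1)))) = Add(-8, Mul(352, Pow(Add(27, Pow(F, -1)), -1))))
c = -21588
Mul(Function('V')(Function('g')(f)), Pow(c, -1)) = Mul(Mul(8, Pow(Add(1, Mul(27, 17)), -1), Add(-1, Mul(17, 17))), Pow(-21588, -1)) = Mul(Mul(8, Pow(Add(1, 459), -1), Add(-1, 289)), Rational(-1, 21588)) = Mul(Mul(8, Pow(460, -1), 288), Rational(-1, 21588)) = Mul(Mul(8, Rational(1, 460), 288), Rational(-1, 21588)) = Mul(Rational(576, 115), Rational(-1, 21588)) = Rational(-48, 206885)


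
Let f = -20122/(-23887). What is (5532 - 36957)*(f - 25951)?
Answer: 19479459216375/23887 ≈ 8.1548e+8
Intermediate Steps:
f = 20122/23887 (f = -20122*(-1/23887) = 20122/23887 ≈ 0.84238)
(5532 - 36957)*(f - 25951) = (5532 - 36957)*(20122/23887 - 25951) = -31425*(-619871415/23887) = 19479459216375/23887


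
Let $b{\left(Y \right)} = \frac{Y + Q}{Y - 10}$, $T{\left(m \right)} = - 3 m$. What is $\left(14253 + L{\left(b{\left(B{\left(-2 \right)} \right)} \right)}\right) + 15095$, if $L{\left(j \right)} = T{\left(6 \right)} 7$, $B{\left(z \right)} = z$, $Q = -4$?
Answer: $29222$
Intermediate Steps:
$b{\left(Y \right)} = \frac{-4 + Y}{-10 + Y}$ ($b{\left(Y \right)} = \frac{Y - 4}{Y - 10} = \frac{-4 + Y}{-10 + Y}$)
$L{\left(j \right)} = -126$ ($L{\left(j \right)} = \left(-3\right) 6 \cdot 7 = \left(-18\right) 7 = -126$)
$\left(14253 + L{\left(b{\left(B{\left(-2 \right)} \right)} \right)}\right) + 15095 = \left(14253 - 126\right) + 15095 = 14127 + 15095 = 29222$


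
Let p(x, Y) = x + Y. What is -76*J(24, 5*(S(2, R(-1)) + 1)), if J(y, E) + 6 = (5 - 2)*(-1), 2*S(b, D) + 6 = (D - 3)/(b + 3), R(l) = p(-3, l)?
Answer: 684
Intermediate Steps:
p(x, Y) = Y + x
R(l) = -3 + l (R(l) = l - 3 = -3 + l)
S(b, D) = -3 + (-3 + D)/(2*(3 + b)) (S(b, D) = -3 + ((D - 3)/(b + 3))/2 = -3 + ((-3 + D)/(3 + b))/2 = -3 + (-3 + D)/(2*(3 + b)))
J(y, E) = -9 (J(y, E) = -6 + (5 - 2)*(-1) = -6 + 3*(-1) = -6 - 3 = -9)
-76*J(24, 5*(S(2, R(-1)) + 1)) = -76*(-9) = 684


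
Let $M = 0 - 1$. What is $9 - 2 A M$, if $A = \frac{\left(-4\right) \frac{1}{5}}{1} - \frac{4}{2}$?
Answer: $- \frac{252}{5} \approx -50.4$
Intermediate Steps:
$A = - \frac{14}{5}$ ($A = \left(-4\right) \frac{1}{5} \cdot 1 - 2 = \left(- \frac{4}{5}\right) 1 - 2 = - \frac{4}{5} - 2 = - \frac{14}{5} \approx -2.8$)
$M = -1$ ($M = 0 - 1 = -1$)
$9 - 2 A M = 9 \left(-2\right) \left(- \frac{14}{5}\right) \left(-1\right) = 9 \cdot \frac{28}{5} \left(-1\right) = 9 \left(- \frac{28}{5}\right) = - \frac{252}{5}$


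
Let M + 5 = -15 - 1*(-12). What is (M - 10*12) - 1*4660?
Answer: -4788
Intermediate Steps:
M = -8 (M = -5 + (-15 - 1*(-12)) = -5 + (-15 + 12) = -5 - 3 = -8)
(M - 10*12) - 1*4660 = (-8 - 10*12) - 1*4660 = (-8 - 120) - 4660 = -128 - 4660 = -4788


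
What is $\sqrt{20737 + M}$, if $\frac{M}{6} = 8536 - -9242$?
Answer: $\sqrt{127405} \approx 356.94$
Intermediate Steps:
$M = 106668$ ($M = 6 \left(8536 - -9242\right) = 6 \left(8536 + 9242\right) = 6 \cdot 17778 = 106668$)
$\sqrt{20737 + M} = \sqrt{20737 + 106668} = \sqrt{127405}$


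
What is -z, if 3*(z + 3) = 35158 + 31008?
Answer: -66157/3 ≈ -22052.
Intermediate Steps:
z = 66157/3 (z = -3 + (35158 + 31008)/3 = -3 + (⅓)*66166 = -3 + 66166/3 = 66157/3 ≈ 22052.)
-z = -1*66157/3 = -66157/3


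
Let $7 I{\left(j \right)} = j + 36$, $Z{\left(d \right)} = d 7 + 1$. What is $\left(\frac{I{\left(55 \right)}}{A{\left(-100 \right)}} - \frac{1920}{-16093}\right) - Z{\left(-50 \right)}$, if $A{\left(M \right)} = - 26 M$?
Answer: $\frac{1123691493}{3218600} \approx 349.12$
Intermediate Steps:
$Z{\left(d \right)} = 1 + 7 d$ ($Z{\left(d \right)} = 7 d + 1 = 1 + 7 d$)
$I{\left(j \right)} = \frac{36}{7} + \frac{j}{7}$ ($I{\left(j \right)} = \frac{j + 36}{7} = \frac{36 + j}{7} = \frac{36}{7} + \frac{j}{7}$)
$\left(\frac{I{\left(55 \right)}}{A{\left(-100 \right)}} - \frac{1920}{-16093}\right) - Z{\left(-50 \right)} = \left(\frac{\frac{36}{7} + \frac{1}{7} \cdot 55}{\left(-26\right) \left(-100\right)} - \frac{1920}{-16093}\right) - \left(1 + 7 \left(-50\right)\right) = \left(\frac{\frac{36}{7} + \frac{55}{7}}{2600} - - \frac{1920}{16093}\right) - \left(1 - 350\right) = \left(13 \cdot \frac{1}{2600} + \frac{1920}{16093}\right) - -349 = \left(\frac{1}{200} + \frac{1920}{16093}\right) + 349 = \frac{400093}{3218600} + 349 = \frac{1123691493}{3218600}$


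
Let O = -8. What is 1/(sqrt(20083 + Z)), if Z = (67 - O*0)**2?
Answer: sqrt(6143)/12286 ≈ 0.0063794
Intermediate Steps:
Z = 4489 (Z = (67 - (-8)*0)**2 = (67 - 1*0)**2 = (67 + 0)**2 = 67**2 = 4489)
1/(sqrt(20083 + Z)) = 1/(sqrt(20083 + 4489)) = 1/(sqrt(24572)) = 1/(2*sqrt(6143)) = sqrt(6143)/12286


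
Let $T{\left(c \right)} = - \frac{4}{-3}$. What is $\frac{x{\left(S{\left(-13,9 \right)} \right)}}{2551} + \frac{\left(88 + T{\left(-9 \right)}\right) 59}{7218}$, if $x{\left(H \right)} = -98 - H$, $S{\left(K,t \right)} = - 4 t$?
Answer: $\frac{19496932}{27619677} \approx 0.70591$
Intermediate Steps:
$T{\left(c \right)} = \frac{4}{3}$ ($T{\left(c \right)} = \left(-4\right) \left(- \frac{1}{3}\right) = \frac{4}{3}$)
$\frac{x{\left(S{\left(-13,9 \right)} \right)}}{2551} + \frac{\left(88 + T{\left(-9 \right)}\right) 59}{7218} = \frac{-98 - \left(-4\right) 9}{2551} + \frac{\left(88 + \frac{4}{3}\right) 59}{7218} = \left(-98 - -36\right) \frac{1}{2551} + \frac{268}{3} \cdot 59 \cdot \frac{1}{7218} = \left(-98 + 36\right) \frac{1}{2551} + \frac{15812}{3} \cdot \frac{1}{7218} = \left(-62\right) \frac{1}{2551} + \frac{7906}{10827} = - \frac{62}{2551} + \frac{7906}{10827} = \frac{19496932}{27619677}$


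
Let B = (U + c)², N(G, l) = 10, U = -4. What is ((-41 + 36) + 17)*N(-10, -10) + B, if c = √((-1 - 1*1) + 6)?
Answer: 124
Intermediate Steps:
c = 2 (c = √((-1 - 1) + 6) = √(-2 + 6) = √4 = 2)
B = 4 (B = (-4 + 2)² = (-2)² = 4)
((-41 + 36) + 17)*N(-10, -10) + B = ((-41 + 36) + 17)*10 + 4 = (-5 + 17)*10 + 4 = 12*10 + 4 = 120 + 4 = 124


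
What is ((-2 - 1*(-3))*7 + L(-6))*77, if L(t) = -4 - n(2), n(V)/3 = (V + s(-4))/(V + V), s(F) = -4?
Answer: 693/2 ≈ 346.50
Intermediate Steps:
n(V) = 3*(-4 + V)/(2*V) (n(V) = 3*((V - 4)/(V + V)) = 3*((-4 + V)/((2*V))) = 3*((-4 + V)*(1/(2*V))) = 3*((-4 + V)/(2*V)) = 3*(-4 + V)/(2*V))
L(t) = -5/2 (L(t) = -4 - (3/2 - 6/2) = -4 - (3/2 - 6*½) = -4 - (3/2 - 3) = -4 - 1*(-3/2) = -4 + 3/2 = -5/2)
((-2 - 1*(-3))*7 + L(-6))*77 = ((-2 - 1*(-3))*7 - 5/2)*77 = ((-2 + 3)*7 - 5/2)*77 = (1*7 - 5/2)*77 = (7 - 5/2)*77 = (9/2)*77 = 693/2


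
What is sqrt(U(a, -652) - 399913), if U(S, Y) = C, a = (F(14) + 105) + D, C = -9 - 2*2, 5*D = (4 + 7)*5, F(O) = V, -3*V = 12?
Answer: I*sqrt(399926) ≈ 632.4*I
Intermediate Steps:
V = -4 (V = -1/3*12 = -4)
F(O) = -4
D = 11 (D = ((4 + 7)*5)/5 = (11*5)/5 = (1/5)*55 = 11)
C = -13 (C = -9 - 4 = -13)
a = 112 (a = (-4 + 105) + 11 = 101 + 11 = 112)
U(S, Y) = -13
sqrt(U(a, -652) - 399913) = sqrt(-13 - 399913) = sqrt(-399926) = I*sqrt(399926)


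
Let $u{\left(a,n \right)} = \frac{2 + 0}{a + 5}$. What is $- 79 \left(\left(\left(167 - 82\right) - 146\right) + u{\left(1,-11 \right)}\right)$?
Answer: $\frac{14378}{3} \approx 4792.7$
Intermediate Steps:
$u{\left(a,n \right)} = \frac{2}{5 + a}$
$- 79 \left(\left(\left(167 - 82\right) - 146\right) + u{\left(1,-11 \right)}\right) = - 79 \left(\left(\left(167 - 82\right) - 146\right) + \frac{2}{5 + 1}\right) = - 79 \left(\left(85 - 146\right) + \frac{2}{6}\right) = - 79 \left(-61 + 2 \cdot \frac{1}{6}\right) = - 79 \left(-61 + \frac{1}{3}\right) = \left(-79\right) \left(- \frac{182}{3}\right) = \frac{14378}{3}$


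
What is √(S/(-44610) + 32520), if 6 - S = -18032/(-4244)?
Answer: √18213179145735785955/23665605 ≈ 180.33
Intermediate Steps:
S = 1858/1061 (S = 6 - (-18032)/(-4244) = 6 - (-18032)*(-1)/4244 = 6 - 1*4508/1061 = 6 - 4508/1061 = 1858/1061 ≈ 1.7512)
√(S/(-44610) + 32520) = √((1858/1061)/(-44610) + 32520) = √((1858/1061)*(-1/44610) + 32520) = √(-929/23665605 + 32520) = √(769605473671/23665605) = √18213179145735785955/23665605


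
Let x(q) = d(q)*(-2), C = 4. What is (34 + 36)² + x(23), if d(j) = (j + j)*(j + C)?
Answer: 2416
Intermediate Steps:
d(j) = 2*j*(4 + j) (d(j) = (j + j)*(j + 4) = (2*j)*(4 + j) = 2*j*(4 + j))
x(q) = -4*q*(4 + q) (x(q) = (2*q*(4 + q))*(-2) = -4*q*(4 + q))
(34 + 36)² + x(23) = (34 + 36)² - 4*23*(4 + 23) = 70² - 4*23*27 = 4900 - 2484 = 2416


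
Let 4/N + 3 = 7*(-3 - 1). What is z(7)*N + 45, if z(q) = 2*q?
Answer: 1339/31 ≈ 43.194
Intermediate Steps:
N = -4/31 (N = 4/(-3 + 7*(-3 - 1)) = 4/(-3 + 7*(-4)) = 4/(-3 - 28) = 4/(-31) = 4*(-1/31) = -4/31 ≈ -0.12903)
z(7)*N + 45 = (2*7)*(-4/31) + 45 = 14*(-4/31) + 45 = -56/31 + 45 = 1339/31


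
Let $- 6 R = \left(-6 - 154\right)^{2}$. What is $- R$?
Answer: $\frac{12800}{3} \approx 4266.7$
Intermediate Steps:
$R = - \frac{12800}{3}$ ($R = - \frac{\left(-6 - 154\right)^{2}}{6} = - \frac{\left(-160\right)^{2}}{6} = \left(- \frac{1}{6}\right) 25600 = - \frac{12800}{3} \approx -4266.7$)
$- R = \left(-1\right) \left(- \frac{12800}{3}\right) = \frac{12800}{3}$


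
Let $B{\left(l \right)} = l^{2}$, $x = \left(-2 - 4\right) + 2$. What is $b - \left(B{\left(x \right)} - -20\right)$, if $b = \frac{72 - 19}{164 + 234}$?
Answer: $- \frac{14275}{398} \approx -35.867$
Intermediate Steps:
$b = \frac{53}{398} \approx 0.13317$
$x = -4$ ($x = -6 + 2 = -4$)
$b - \left(B{\left(x \right)} - -20\right) = \frac{53}{398} - \left(\left(-4\right)^{2} - -20\right) = \frac{53}{398} - \left(16 + 20\right) = \frac{53}{398} - 36 = - \frac{14275}{398}$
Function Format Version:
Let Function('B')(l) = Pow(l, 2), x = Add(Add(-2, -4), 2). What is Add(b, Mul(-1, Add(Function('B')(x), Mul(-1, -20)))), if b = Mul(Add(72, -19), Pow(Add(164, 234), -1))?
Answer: Rational(-14275, 398) ≈ -35.867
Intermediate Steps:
b = Rational(53, 398) (b = Mul(53, Pow(398, -1)) = Mul(53, Rational(1, 398)) = Rational(53, 398) ≈ 0.13317)
x = -4 (x = Add(-6, 2) = -4)
Add(b, Mul(-1, Add(Function('B')(x), Mul(-1, -20)))) = Add(Rational(53, 398), Mul(-1, Add(Pow(-4, 2), Mul(-1, -20)))) = Add(Rational(53, 398), Mul(-1, Add(16, 20))) = Add(Rational(53, 398), Mul(-1, 36)) = Add(Rational(53, 398), -36) = Rational(-14275, 398)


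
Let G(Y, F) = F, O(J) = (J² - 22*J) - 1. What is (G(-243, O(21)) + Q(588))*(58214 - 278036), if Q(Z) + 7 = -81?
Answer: 24180420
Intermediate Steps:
O(J) = -1 + J² - 22*J
Q(Z) = -88 (Q(Z) = -7 - 81 = -88)
(G(-243, O(21)) + Q(588))*(58214 - 278036) = ((-1 + 21² - 22*21) - 88)*(58214 - 278036) = ((-1 + 441 - 462) - 88)*(-219822) = (-22 - 88)*(-219822) = -110*(-219822) = 24180420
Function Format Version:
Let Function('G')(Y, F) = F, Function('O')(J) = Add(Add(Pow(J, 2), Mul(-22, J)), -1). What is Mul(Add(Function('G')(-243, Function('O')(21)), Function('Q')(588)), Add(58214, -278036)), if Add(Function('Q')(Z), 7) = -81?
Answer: 24180420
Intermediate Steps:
Function('O')(J) = Add(-1, Pow(J, 2), Mul(-22, J))
Function('Q')(Z) = -88 (Function('Q')(Z) = Add(-7, -81) = -88)
Mul(Add(Function('G')(-243, Function('O')(21)), Function('Q')(588)), Add(58214, -278036)) = Mul(Add(Add(-1, Pow(21, 2), Mul(-22, 21)), -88), Add(58214, -278036)) = Mul(Add(Add(-1, 441, -462), -88), -219822) = Mul(Add(-22, -88), -219822) = Mul(-110, -219822) = 24180420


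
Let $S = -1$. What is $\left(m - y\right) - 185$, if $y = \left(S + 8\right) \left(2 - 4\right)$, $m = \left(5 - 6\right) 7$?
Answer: $-178$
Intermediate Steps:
$m = -7$ ($m = \left(-1\right) 7 = -7$)
$y = -14$ ($y = \left(-1 + 8\right) \left(2 - 4\right) = 7 \left(-2\right) = -14$)
$\left(m - y\right) - 185 = \left(-7 - -14\right) - 185 = \left(-7 + 14\right) - 185 = 7 - 185 = -178$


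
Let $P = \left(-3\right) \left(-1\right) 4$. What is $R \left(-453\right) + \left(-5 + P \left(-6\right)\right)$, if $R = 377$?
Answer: $-170858$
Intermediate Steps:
$P = 12$ ($P = 3 \cdot 4 = 12$)
$R \left(-453\right) + \left(-5 + P \left(-6\right)\right) = 377 \left(-453\right) + \left(-5 + 12 \left(-6\right)\right) = -170781 - 77 = -170858$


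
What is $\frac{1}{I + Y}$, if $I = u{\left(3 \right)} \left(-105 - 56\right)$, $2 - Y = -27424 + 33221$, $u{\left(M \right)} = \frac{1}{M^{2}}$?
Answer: $- \frac{9}{52316} \approx -0.00017203$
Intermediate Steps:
$u{\left(M \right)} = \frac{1}{M^{2}}$
$Y = -5795$ ($Y = 2 - \left(-27424 + 33221\right) = 2 - 5797 = -5795$)
$I = - \frac{161}{9}$ ($I = \frac{-105 - 56}{9} = \frac{1}{9} \left(-161\right) = - \frac{161}{9} \approx -17.889$)
$\frac{1}{I + Y} = \frac{1}{- \frac{161}{9} - 5795} = \frac{1}{- \frac{52316}{9}} = - \frac{9}{52316}$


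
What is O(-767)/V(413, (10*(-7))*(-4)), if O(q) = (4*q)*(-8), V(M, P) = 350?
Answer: 12272/175 ≈ 70.126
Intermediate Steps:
O(q) = -32*q
O(-767)/V(413, (10*(-7))*(-4)) = -32*(-767)/350 = 24544*(1/350) = 12272/175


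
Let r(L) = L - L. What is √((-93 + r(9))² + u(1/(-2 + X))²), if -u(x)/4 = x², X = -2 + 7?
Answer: √700585/9 ≈ 93.001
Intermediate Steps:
X = 5
r(L) = 0
u(x) = -4*x²
√((-93 + r(9))² + u(1/(-2 + X))²) = √((-93 + 0)² + (-4/(-2 + 5)²)²) = √((-93)² + (-4*(1/3)²)²) = √(8649 + (-4*(⅓)²)²) = √(8649 + (-4*⅑)²) = √(8649 + (-4/9)²) = √(8649 + 16/81) = √(700585/81) = √700585/9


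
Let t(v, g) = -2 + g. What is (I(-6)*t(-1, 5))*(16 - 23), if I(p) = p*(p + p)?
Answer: -1512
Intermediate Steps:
I(p) = 2*p**2 (I(p) = p*(2*p) = 2*p**2)
(I(-6)*t(-1, 5))*(16 - 23) = ((2*(-6)**2)*(-2 + 5))*(16 - 23) = ((2*36)*3)*(-7) = (72*3)*(-7) = 216*(-7) = -1512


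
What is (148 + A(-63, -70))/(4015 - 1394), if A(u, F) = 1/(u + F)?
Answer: 19683/348593 ≈ 0.056464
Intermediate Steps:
A(u, F) = 1/(F + u)
(148 + A(-63, -70))/(4015 - 1394) = (148 + 1/(-70 - 63))/(4015 - 1394) = (148 + 1/(-133))/2621 = (148 - 1/133)*(1/2621) = (19683/133)*(1/2621) = 19683/348593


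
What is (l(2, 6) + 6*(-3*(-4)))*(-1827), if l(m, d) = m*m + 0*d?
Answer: -138852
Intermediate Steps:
l(m, d) = m² (l(m, d) = m² + 0 = m²)
(l(2, 6) + 6*(-3*(-4)))*(-1827) = (2² + 6*(-3*(-4)))*(-1827) = (4 + 6*12)*(-1827) = (4 + 72)*(-1827) = 76*(-1827) = -138852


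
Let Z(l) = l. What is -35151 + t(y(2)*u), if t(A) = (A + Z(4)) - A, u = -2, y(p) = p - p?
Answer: -35147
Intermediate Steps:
y(p) = 0
t(A) = 4 (t(A) = (A + 4) - A = (4 + A) - A = 4)
-35151 + t(y(2)*u) = -35151 + 4 = -35147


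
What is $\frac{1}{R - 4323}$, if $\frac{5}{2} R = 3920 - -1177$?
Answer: $- \frac{5}{11421} \approx -0.00043779$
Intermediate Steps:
$R = \frac{10194}{5}$ ($R = \frac{2 \left(3920 - -1177\right)}{5} = \frac{2 \left(3920 + 1177\right)}{5} = \frac{2}{5} \cdot 5097 = \frac{10194}{5} \approx 2038.8$)
$\frac{1}{R - 4323} = \frac{1}{\frac{10194}{5} - 4323} = \frac{1}{- \frac{11421}{5}} = - \frac{5}{11421}$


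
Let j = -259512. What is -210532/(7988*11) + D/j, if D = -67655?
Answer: -1106610701/518245464 ≈ -2.1353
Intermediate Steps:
-210532/(7988*11) + D/j = -210532/(7988*11) - 67655/(-259512) = -210532/87868 - 67655*(-1/259512) = -210532*1/87868 + 67655/259512 = -52633/21967 + 67655/259512 = -1106610701/518245464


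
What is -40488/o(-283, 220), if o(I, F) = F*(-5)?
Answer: 10122/275 ≈ 36.807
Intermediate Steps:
o(I, F) = -5*F
-40488/o(-283, 220) = -40488/((-5*220)) = -40488/(-1100) = -40488*(-1/1100) = 10122/275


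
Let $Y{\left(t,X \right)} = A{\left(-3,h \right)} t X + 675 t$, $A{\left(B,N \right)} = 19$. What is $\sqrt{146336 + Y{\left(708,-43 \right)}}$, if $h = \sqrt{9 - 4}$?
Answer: $10 \sqrt{458} \approx 214.01$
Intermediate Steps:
$h = \sqrt{5} \approx 2.2361$
$Y{\left(t,X \right)} = 675 t + 19 X t$ ($Y{\left(t,X \right)} = 19 t X + 675 t = 19 X t + 675 t = 675 t + 19 X t$)
$\sqrt{146336 + Y{\left(708,-43 \right)}} = \sqrt{146336 + 708 \left(675 + 19 \left(-43\right)\right)} = \sqrt{146336 + 708 \left(675 - 817\right)} = \sqrt{146336 + 708 \left(-142\right)} = \sqrt{146336 - 100536} = \sqrt{45800} = 10 \sqrt{458}$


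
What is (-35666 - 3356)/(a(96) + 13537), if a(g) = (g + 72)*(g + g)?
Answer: -39022/45793 ≈ -0.85214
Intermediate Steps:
a(g) = 2*g*(72 + g) (a(g) = (72 + g)*(2*g) = 2*g*(72 + g))
(-35666 - 3356)/(a(96) + 13537) = (-35666 - 3356)/(2*96*(72 + 96) + 13537) = -39022/(2*96*168 + 13537) = -39022/(32256 + 13537) = -39022/45793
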